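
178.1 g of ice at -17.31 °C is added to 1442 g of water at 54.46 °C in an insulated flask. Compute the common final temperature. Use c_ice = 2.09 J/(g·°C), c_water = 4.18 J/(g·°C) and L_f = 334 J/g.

Let T be the final temperature. ΣQ_i = 0:
ice -17.31→0 °C: 178.1·2.09·17.31 = 6443.3
  fusion: m_ice L_f = 178.1·334 = 59485
  meltwater 0→T: 178.1·4.18·T = 744.46 T
  water: 6027.6(T − 54.46)
6772 T = 328261 − 65929 = 262332
T ≈ 38.74 °C — above 0 °C, consistent with complete melting.

T_f ≈ 38.7 °C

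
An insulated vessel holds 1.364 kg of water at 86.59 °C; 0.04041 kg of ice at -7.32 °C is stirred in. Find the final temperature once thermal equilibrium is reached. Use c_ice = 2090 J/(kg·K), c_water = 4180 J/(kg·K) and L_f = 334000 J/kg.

Net heat exchanged in the isolated system is zero:
warm ice to 0 °C: 0.04041·2090·(0 − (-7.32)) = 618.22; latent heat to melt: 0.04041·334000 = 13497; meltwater 0→T: 0.04041·4180·T = 168.91 T; water cools: 1.364·4180·(T − 86.59) = 5701.5(T − 86.59)
5870.4 T = 493695 − 14115 = 479579
T ≈ 81.69 °C — above 0 °C, consistent with complete melting.

T_f ≈ 81.7 °C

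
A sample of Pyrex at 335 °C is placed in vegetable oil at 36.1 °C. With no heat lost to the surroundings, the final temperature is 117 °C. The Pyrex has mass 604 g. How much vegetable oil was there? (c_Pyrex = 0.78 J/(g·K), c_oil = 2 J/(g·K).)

m ≈ 635 g

Heat lost by the Pyrex = heat gained by the oil:
604·0.78·(335 − 117) = m·2·(117 − 36.1)
161.8 m = 102704  ⇒  m ≈ 634.8 g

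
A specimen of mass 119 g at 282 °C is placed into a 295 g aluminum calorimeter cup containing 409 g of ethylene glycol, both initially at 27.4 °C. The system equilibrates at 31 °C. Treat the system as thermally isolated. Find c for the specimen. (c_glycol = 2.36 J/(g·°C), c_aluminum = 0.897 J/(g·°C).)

Heat gained plus heat lost sum to zero:
119·c·(31 − 282) + 409·2.36·(31 − 27.4) + 295·0.897·(31 − 27.4) = 0
-29869 c = -4427.5
c = -4427.5/-29869 ≈ 0.1482 J/(g·°C)

c ≈ 0.148 J/(g·°C)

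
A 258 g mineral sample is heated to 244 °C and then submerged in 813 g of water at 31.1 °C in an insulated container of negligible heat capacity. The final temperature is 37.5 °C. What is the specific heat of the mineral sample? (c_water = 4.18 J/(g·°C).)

Heat gained plus heat lost sum to zero:
258×c×(37.5 − 244) + 813×4.18×(37.5 − 31.1) = 0
-53277 c = -21749
c = -21749/-53277 ≈ 0.4082 J/(g·°C)

c ≈ 0.408 J/(g·°C)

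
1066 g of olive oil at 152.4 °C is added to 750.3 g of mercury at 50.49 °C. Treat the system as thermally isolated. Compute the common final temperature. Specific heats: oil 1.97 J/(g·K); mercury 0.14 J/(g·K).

T_f ≈ 147.5 °C

Conservation of energy gives ΣQ = 0:
1066×1.97×(T − 152.4) + 750.3×0.14×(T − 50.49) = 0
2205.1 T = 325347
T ≈ 147.55 °C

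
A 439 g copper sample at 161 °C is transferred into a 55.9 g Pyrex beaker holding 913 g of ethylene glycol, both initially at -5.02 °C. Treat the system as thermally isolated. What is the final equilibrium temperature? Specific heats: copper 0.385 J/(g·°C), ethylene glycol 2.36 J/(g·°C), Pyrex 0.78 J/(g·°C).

T_f ≈ 6.8 °C

Heat gained plus heat lost sum to zero:
439×0.385×(T − 161) + 913×2.36×(T − (-5.02)) + 55.9×0.78×(T − (-5.02)) = 0
169.02(T − 161) + 2154.7(T − (-5.02)) + 43.6(T − (-5.02)) = 0
2367.3 T = 16176
T = 16176/2367.3 ≈ 6.83 °C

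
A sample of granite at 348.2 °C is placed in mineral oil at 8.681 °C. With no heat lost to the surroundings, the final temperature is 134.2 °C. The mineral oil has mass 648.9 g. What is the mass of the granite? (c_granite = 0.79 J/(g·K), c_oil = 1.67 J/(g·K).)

m ≈ 805 g

|Q_granite| = |Q_oil|:
m·0.79·(348.2 − 134.2) = 648.9·1.67·(134.2 − 8.681)
169.06 m = 136020  ⇒  m ≈ 804.6 g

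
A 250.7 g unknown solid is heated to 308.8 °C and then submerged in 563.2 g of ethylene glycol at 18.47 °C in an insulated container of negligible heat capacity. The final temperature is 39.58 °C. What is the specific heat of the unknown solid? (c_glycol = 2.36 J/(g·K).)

c ≈ 0.416 J/(g·K)

Net heat exchanged in the isolated system is zero:
250.7·c·(39.58 − 308.8) + 563.2·2.36·(39.58 − 18.47) = 0
-67493 c = -28058
c = -28058/-67493 ≈ 0.4157 J/(g·K)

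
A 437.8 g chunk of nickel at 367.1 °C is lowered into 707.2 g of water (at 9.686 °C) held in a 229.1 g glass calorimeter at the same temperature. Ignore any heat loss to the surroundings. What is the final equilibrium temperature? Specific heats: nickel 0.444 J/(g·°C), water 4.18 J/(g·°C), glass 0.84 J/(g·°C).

T_f ≈ 30.5 °C

Energy conservation, ΣQ = 0:
437.8*0.444*(T − 367.1) + 707.2*4.18*(T − 9.686) + 229.1*0.84*(T − 9.686) = 0
(194.38 + 2956.1 + 192.44) T = 194.38*367.1 + 2956.1*9.686 + 192.44*9.686
T = 101855 / 3342.9 = 30.5 °C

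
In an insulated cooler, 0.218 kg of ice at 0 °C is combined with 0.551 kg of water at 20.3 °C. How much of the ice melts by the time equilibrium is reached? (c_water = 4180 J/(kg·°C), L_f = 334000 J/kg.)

Cooling the water to 0 °C releases 0.551×4180×20.3 = 46755 J.
To melt every bit of ice: 0.218×334000 = 72812 J.
That's not enough to melt it all — equilibrium is at 0 °C with ice remaining.
Mass melted = 46755/334000 ≈ 0.14 kg.

m_melted ≈ 0.14 kg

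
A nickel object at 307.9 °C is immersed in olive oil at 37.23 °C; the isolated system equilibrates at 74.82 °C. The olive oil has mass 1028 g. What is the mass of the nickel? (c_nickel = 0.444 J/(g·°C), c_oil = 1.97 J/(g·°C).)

|Q_nickel| = |Q_oil|:
m·0.444·(307.9 − 74.82) = 1028·1.97·(74.82 − 37.23)
103.49 m = 76126  ⇒  m ≈ 735.6 g

m ≈ 736 g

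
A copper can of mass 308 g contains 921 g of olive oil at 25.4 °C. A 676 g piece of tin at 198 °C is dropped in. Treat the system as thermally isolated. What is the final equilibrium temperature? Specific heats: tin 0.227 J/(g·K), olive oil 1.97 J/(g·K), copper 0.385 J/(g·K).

T_f is the heat-capacity-weighted average of the initial temperatures:
T_f = (153.45×198 + 1814.4×25.4 + 118.58×25.4) / (153.45 + 1814.4 + 118.58)
    = 79480 / 2086.4 ≈ 38.09 °C

T_f ≈ 38.1 °C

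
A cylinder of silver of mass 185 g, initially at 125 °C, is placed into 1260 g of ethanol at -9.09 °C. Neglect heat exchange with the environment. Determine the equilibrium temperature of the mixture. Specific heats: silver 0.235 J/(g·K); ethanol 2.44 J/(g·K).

T_f ≈ -7.2 °C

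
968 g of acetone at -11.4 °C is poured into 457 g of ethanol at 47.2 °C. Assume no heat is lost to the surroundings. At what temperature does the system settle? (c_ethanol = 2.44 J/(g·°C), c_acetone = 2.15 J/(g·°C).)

T_f ≈ 9.0 °C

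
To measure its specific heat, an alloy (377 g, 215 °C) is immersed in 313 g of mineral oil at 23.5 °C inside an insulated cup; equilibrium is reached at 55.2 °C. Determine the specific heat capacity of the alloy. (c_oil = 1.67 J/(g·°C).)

Heat lost by the alloy = heat gained by the oil:
377×c×(215 − 55.2) = 313×1.67×(55.2 − 23.5)
60245 c = 16570  ⇒  c ≈ 0.275 J/(g·°C)

c ≈ 0.275 J/(g·°C)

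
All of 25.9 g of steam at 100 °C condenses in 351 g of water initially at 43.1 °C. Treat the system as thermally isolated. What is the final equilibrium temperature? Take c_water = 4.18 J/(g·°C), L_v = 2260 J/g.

T_f ≈ 84.2 °C

Conservation of energy gives ΣQ = 0:
condense steam: −25.9·2260 = −58534
  condensate cools 100→T: 25.9·4.18·(T − 100) = 108.26(T − 100)
  original water: 1467.2(T − 43.1)
1575.4 T = 58534 + 10826 + 63235 = 132596
T ≈ 84.16 °C, under the boiling point, so the assumption holds.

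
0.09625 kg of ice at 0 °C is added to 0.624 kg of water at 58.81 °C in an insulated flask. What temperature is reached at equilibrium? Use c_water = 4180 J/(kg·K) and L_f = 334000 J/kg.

Energy conservation, ΣQ = 0:
melt ice: 0.09625·334000 = 32148
  meltwater 0→T: 0.09625·4180·T = 402.32 T
  water cools: 0.624·4180·(T − 58.81) = 2608.3(T − 58.81)
3010.6 T = 153395 − 32148 = 121248
T ≈ 40.27 °C — above 0 °C, consistent with complete melting.

T_f ≈ 40.3 °C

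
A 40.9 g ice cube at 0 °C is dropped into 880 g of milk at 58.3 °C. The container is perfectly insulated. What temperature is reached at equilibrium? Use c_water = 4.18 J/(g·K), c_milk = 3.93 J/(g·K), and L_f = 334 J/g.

Setting the total heat transfer to zero:
latent heat to melt: 40.9·334 = 13661; meltwater 0→T: 40.9·4.18·T = 170.96 T; milk cools: 880·3.93·(T − 58.3) = 3458.4(T − 58.3)
3629.4 T = 201625 − 13661 = 187964
T ≈ 51.79 °C — above 0 °C, consistent with complete melting.

T_f ≈ 51.8 °C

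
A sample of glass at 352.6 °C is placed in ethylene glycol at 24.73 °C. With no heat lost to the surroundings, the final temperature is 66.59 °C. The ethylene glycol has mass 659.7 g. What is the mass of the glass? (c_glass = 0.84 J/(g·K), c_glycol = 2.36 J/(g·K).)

m ≈ 271 g

Energy conservation, ΣQ = 0:
m×0.84×(66.59 − 352.6) + 659.7×2.36×(66.59 − 24.73) = 0
-240.25 m = -65171
m = -65171/-240.25 ≈ 271.3 g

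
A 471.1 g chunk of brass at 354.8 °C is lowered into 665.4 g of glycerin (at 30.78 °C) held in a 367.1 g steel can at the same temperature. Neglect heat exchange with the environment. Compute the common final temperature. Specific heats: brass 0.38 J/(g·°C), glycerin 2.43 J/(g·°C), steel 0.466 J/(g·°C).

Heat gained plus heat lost sum to zero:
471.1·0.38·(T − 354.8) + 665.4·2.43·(T − 30.78) + 367.1·0.466·(T − 30.78) = 0
179.02(T − 354.8) + 1616.9(T − 30.78) + 171.07(T − 30.78) = 0
(179.02 + 1616.9 + 171.07) T = 179.02·354.8 + 1616.9·30.78 + 171.07·30.78
T ≈ 60.27 °C

T_f ≈ 60.3 °C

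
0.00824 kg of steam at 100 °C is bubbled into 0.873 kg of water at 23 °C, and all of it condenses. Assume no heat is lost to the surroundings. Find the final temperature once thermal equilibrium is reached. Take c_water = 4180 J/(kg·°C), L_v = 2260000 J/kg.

T_f ≈ 28.8 °C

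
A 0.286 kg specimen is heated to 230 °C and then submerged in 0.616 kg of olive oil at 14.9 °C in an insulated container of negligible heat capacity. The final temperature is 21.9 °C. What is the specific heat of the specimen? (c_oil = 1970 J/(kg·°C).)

Let T be the final temperature. ΣQ_i = 0:
0.286·c·(21.9 − 230) + 0.616·1970·(21.9 − 14.9) = 0
-59.52 c = -8494.6
c = -8494.6/-59.52 ≈ 142.7 J/(kg·°C)

c ≈ 143 J/(kg·°C)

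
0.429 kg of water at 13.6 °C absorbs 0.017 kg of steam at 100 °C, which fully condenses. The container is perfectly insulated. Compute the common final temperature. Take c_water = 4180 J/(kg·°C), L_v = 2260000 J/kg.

Taking heat into each body as positive, Σ m c ΔT = 0:
latent heat released on condensation: 0.017×2260000 = 38420; condensate cools 100→T: 0.017×4180×(T − 100) = 71.06(T − 100); water warms: 0.429×4180×(T − 13.6) = 1793.2(T − 13.6)
1864.3 T = 38420 + 7106 + 24388 = 69914
T ≈ 37.50 °C (< 100 °C, so full condensation is consistent).

T_f ≈ 37.5 °C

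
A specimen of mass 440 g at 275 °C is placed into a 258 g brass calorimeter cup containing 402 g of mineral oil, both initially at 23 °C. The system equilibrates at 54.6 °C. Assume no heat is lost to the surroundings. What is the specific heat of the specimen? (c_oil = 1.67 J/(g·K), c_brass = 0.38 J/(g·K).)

c ≈ 0.251 J/(g·K)

Heat gained plus heat lost sum to zero:
440·c·(54.6 − 275) + 402·1.67·(54.6 − 23) + 258·0.38·(54.6 − 23) = 0
-96976 c = -24312
c = -24312/-96976 ≈ 0.2507 J/(g·K)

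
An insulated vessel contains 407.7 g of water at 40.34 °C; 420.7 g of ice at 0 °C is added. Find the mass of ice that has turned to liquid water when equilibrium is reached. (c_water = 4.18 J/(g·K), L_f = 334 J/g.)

m_melted ≈ 206 g

Heat available from the water dropping to 0 °C: 407.7·4.18·40.34 = 68747 J.
To melt every bit of ice: 420.7·334 = 140514 J.
Since 68747 < 140514 J, not all the ice melts; equilibrium is at 0 °C.
Mass melted = 68747/334 ≈ 205.8 g.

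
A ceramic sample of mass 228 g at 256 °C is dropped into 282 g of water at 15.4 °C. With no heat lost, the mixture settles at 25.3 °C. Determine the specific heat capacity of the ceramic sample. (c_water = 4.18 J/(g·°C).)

c ≈ 0.222 J/(g·°C)

Heat gained plus heat lost sum to zero:
228×c×(25.3 − 256) + 282×4.18×(25.3 − 15.4) = 0
-52600 c = -11670
c = -11670/-52600 ≈ 0.2219 J/(g·°C)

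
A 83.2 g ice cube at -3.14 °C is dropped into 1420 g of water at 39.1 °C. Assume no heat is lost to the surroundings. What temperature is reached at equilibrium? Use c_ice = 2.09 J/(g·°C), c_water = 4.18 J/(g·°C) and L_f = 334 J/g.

T_f ≈ 32.4 °C

Taking heat into each body as positive, Σ m c ΔT = 0:
warm ice to 0 °C: 83.2·2.09·(0 − (-3.14)) = 546.01
  latent heat to melt: 83.2·334 = 27789
  meltwater 0→T: 83.2·4.18·T = 347.78 T
  water cools: 1420·4.18·(T − 39.1) = 5935.6(T − 39.1)
6283.4 T = 232082 − 28335 = 203747
T ≈ 32.43 °C. Since T > 0 °C, the all-ice-melts assumption holds.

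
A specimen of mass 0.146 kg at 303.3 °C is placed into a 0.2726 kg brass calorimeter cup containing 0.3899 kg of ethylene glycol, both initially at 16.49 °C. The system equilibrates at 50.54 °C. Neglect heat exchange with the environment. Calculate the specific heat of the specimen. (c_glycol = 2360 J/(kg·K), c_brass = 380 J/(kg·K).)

Taking heat into each body as positive, Σ m c ΔT = 0:
0.146×c×(50.54 − 303.3) + 0.3899×2360×(50.54 − 16.49) + 0.2726×380×(50.54 − 16.49) = 0
-36.9 c = -34859
c = -34859/-36.9 ≈ 944.6 J/(kg·K)

c ≈ 945 J/(kg·K)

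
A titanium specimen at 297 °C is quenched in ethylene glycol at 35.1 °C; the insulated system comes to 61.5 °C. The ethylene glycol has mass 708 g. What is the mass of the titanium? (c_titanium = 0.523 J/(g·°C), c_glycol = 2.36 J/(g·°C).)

m ≈ 358 g

Setting the total heat transfer to zero:
m×0.523×(61.5 − 297) + 708×2.36×(61.5 − 35.1) = 0
-123.17 m = -44111
m = -44111/-123.17 ≈ 358.1 g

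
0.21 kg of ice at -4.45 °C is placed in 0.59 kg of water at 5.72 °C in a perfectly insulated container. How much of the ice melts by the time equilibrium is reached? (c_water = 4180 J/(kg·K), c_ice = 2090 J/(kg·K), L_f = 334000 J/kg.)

m_melted ≈ 0.0364 kg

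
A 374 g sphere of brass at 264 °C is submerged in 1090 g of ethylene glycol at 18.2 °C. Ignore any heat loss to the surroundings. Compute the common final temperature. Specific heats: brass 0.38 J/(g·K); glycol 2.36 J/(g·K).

T_f ≈ 31.1 °C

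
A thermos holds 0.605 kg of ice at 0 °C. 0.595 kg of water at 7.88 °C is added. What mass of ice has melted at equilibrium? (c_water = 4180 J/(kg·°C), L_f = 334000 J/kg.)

Cooling the water to 0 °C releases 0.595·4180·7.88 = 19598 J.
Fully melting the ice requires m_ice L_f = 0.605·334000 = 202070 J.
That's not enough to melt it all — equilibrium is at 0 °C with ice remaining.
m_melt = 19598 / L_f = 0.05868 kg.

m_melted ≈ 0.0587 kg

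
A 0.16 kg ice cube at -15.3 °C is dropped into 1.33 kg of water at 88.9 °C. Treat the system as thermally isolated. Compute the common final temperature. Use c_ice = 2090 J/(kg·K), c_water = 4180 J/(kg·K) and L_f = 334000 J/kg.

T_f ≈ 70.0 °C

Energy balance with sensible and latent terms:
warm ice to 0 °C: 0.16·2090·(0 − (-15.3)) = 5116.3; fusion: m_ice L_f = 0.16·334000 = 53440; warm the meltwater: 668.8 T; water cools: 1.33·4180·(T − 88.9) = 5559.4(T − 88.9)
6228.2 T = 494231 − 58556 = 435674
T ≈ 69.95 °C (positive, so assuming full melt was valid).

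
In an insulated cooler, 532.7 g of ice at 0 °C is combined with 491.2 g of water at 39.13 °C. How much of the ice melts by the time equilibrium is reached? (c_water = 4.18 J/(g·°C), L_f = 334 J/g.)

Cooling the water to 0 °C releases 491.2·4.18·39.13 = 80342 J.
To melt every bit of ice: 532.7·334 = 177922 J.
That's not enough to melt it all — equilibrium is at 0 °C with ice remaining.
m_melted·334 = 80342  ⇒  m_melted ≈ 240.5 g.

m_melted ≈ 241 g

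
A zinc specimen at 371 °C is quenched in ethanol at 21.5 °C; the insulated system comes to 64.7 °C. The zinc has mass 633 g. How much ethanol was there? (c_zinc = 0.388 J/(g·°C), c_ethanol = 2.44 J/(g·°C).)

m ≈ 714 g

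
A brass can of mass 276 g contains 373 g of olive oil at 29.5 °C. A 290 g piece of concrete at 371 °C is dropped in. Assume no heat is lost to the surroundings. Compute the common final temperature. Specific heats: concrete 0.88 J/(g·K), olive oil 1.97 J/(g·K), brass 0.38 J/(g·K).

T_f ≈ 109.1 °C

With ΣQ=0 the equilibrium temperature is the m·c-weighted mean:
T_f = (255.2·371 + 734.81·29.5 + 104.88·29.5) / (255.2 + 734.81 + 104.88)
    = 119450 / 1094.9 ≈ 109.10 °C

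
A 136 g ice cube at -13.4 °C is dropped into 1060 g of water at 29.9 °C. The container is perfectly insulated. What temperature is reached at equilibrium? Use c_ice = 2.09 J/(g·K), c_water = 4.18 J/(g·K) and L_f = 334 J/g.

T_f ≈ 16.7 °C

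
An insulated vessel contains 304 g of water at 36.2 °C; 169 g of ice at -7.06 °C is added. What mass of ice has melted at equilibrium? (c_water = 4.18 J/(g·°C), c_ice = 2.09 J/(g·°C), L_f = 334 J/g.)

m_melted ≈ 130 g

Heat available from the water dropping to 0 °C: 304×4.18×36.2 = 46000 J.
Warming the ice to 0 °C takes 169×2.09×7.06 = 2493.7 J, leaving 43506 J for melting.
Fully melting the ice requires m_ice L_f = 169×334 = 56446 J.
Since 43506 < 56446 J, not all the ice melts; equilibrium is at 0 °C.
m_melted×334 = 43506  ⇒  m_melted ≈ 130.3 g.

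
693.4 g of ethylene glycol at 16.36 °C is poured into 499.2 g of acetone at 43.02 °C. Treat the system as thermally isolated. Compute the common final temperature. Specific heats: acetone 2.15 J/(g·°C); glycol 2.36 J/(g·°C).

T_f ≈ 26.9 °C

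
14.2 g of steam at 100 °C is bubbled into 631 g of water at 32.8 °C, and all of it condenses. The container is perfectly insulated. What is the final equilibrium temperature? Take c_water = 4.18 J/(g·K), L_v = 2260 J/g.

T_f ≈ 46.2 °C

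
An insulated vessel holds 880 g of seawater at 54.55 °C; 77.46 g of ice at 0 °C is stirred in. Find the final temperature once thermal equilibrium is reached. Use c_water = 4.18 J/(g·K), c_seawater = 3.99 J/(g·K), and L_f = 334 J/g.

Sum of m c ΔT and latent-heat terms is zero:
fusion: m_ice L_f = 77.46·334 = 25872; warm the meltwater: 323.78 T; seawater: 3511.2(T − 54.55)
3835 T = 191536 − 25872 = 165664
T ≈ 43.20 °C. Since T > 0 °C, the all-ice-melts assumption holds.

T_f ≈ 43.2 °C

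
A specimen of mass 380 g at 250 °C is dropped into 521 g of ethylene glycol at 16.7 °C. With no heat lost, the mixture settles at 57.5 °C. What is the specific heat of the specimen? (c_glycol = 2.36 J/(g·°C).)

c ≈ 0.686 J/(g·°C)

Heat lost by the specimen = heat gained by the glycol:
380·c·(250 − 57.5) = 521·2.36·(57.5 − 16.7)
73150 c = 50166  ⇒  c ≈ 0.6858 J/(g·°C)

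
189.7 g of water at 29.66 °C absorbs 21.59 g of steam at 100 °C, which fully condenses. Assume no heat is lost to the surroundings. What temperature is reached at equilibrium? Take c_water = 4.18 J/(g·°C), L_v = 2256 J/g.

T_f ≈ 92.0 °C

Energy balance with sensible and latent terms:
steam→water at 100 °C releases m L_v = 21.59×2256 = 48707
  condensed water 100 °C→T: 90.25(T − 100)
  original water: 792.95(T − 29.66)
883.19 T = 48707 + 9024.6 + 23519 = 81250
T ≈ 92.00 °C, under the boiling point, so the assumption holds.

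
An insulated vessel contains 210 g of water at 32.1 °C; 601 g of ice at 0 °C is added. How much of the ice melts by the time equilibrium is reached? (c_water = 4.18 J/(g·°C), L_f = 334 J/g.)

m_melted ≈ 84.4 g

Water can give up m c ΔT = 210·4.18·32.1 = 28177 J before reaching 0 °C.
To melt every bit of ice: 601·334 = 200734 J.
That's not enough to melt it all — equilibrium is at 0 °C with ice remaining.
Mass melted = 28177/334 ≈ 84.36 g.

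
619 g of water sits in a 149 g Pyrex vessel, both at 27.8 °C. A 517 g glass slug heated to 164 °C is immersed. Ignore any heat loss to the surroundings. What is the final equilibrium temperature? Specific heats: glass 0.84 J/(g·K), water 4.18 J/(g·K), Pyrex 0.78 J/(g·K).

T_f ≈ 46.6 °C

Heat gained plus heat lost sum to zero:
517*0.84*(T − 164) + 619*4.18*(T − 27.8) + 149*0.78*(T − 27.8) = 0
3137.9 T = 146383
T = 146383/3137.9 ≈ 46.65 °C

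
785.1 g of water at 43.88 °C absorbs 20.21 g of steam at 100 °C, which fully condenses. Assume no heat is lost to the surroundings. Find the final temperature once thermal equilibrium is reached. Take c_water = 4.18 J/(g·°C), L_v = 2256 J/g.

T_f ≈ 58.8 °C

Sum of m c ΔT and latent-heat terms is zero:
steam→water at 100 °C releases m L_v = 20.21×2256 = 45594
  condensate cools 100→T: 20.21×4.18×(T − 100) = 84.48(T − 100)
  water warms: 785.1×4.18×(T − 43.88) = 3281.7(T − 43.88)
3366.2 T = 45594 + 8447.8 + 144002 = 198043
T ≈ 58.83 °C — below 100 °C, confirming all the steam condensed.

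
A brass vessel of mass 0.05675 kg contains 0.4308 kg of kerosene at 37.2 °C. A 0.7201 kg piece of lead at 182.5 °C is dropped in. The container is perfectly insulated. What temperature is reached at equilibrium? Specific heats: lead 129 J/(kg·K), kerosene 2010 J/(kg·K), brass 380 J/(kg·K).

Energy conservation, ΣQ = 0:
0.7201×129×(T − 182.5) + 0.4308×2010×(T − 37.2) + 0.05675×380×(T − 37.2) = 0
(92.89 + 865.91 + 21.57) T = 92.89×182.5 + 865.91×37.2 + 21.57×37.2
T = 49967/980.37 ≈ 50.97 °C

T_f ≈ 51.0 °C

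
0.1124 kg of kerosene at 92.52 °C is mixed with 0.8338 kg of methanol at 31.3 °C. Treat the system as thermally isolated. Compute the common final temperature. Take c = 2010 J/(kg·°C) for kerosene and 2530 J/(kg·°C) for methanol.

T_f ≈ 37.2 °C

Set heat shed by the hot body equal to heat absorbed by the cold body:
0.1124*2010*(92.52 − T) = 0.8338*2530*(T − 31.3)
225.92(92.52 − T) = 2109.5(T − 31.3)
2335.4 T = 86930  ⇒  T ≈ 37.22 °C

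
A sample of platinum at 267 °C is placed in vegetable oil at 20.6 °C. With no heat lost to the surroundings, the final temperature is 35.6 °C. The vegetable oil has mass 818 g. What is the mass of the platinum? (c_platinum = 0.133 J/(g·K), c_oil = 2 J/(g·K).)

m ≈ 797 g

Net heat exchanged in the isolated system is zero:
m·0.133·(35.6 − 267) + 818·2·(35.6 − 20.6) = 0
-30.78 m = -24540
m = -24540/-30.78 ≈ 797.4 g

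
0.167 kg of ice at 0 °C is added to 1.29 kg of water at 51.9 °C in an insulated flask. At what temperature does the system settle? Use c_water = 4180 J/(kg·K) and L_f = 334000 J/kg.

T_f ≈ 36.8 °C

Conservation of energy gives ΣQ = 0:
melt ice: 0.167×334000 = 55778
  meltwater 0→T: 0.167×4180×T = 698.06 T
  water: 5392.2(T − 51.9)
6090.3 T = 279855 − 55778 = 224077
T ≈ 36.79 °C. Since T > 0 °C, the all-ice-melts assumption holds.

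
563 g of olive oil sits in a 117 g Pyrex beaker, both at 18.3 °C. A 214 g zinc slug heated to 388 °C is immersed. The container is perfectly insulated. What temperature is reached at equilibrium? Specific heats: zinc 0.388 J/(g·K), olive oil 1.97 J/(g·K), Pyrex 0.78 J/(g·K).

T_f ≈ 42.2 °C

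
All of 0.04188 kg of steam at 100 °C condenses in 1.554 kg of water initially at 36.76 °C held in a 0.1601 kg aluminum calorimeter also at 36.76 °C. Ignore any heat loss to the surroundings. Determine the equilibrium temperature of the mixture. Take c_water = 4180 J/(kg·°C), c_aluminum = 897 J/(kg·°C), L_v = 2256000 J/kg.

Net heat exchanged in the isolated system is zero:
steam→water at 100 °C releases m L_v = 0.04188·2256000 = 94481; condensed water 100 °C→T: 175.06(T − 100); original water: 6495.7(T − 36.76); aluminum cup: 0.1601·897·(T − 36.76) = 143.61(T − 36.76)
6814.4 T = 94481 + 17506 + 244062 = 356049
T ≈ 52.25 °C (< 100 °C, so full condensation is consistent).

T_f ≈ 52.2 °C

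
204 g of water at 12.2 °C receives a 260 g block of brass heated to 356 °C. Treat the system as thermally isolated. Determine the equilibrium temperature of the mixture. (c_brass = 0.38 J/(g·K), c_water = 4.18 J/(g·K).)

T_f ≈ 47.9 °C

T_f is the heat-capacity-weighted average of the initial temperatures:
T_f = (98.8·356 + 852.72·12.2) / (98.8 + 852.72)
    = 45576 / 951.52 ≈ 47.90 °C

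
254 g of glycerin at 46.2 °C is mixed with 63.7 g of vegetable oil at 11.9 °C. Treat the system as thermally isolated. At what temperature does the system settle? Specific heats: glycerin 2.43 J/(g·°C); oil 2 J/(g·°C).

T_f ≈ 40.3 °C

Heat lost by the glycerin equals heat gained by the oil:
254·2.43·(46.2 − T) = 63.7·2·(T − 11.9)
617.22(46.2 − T) = 127.4(T − 11.9)
744.62 T = 30032  ⇒  T ≈ 40.33 °C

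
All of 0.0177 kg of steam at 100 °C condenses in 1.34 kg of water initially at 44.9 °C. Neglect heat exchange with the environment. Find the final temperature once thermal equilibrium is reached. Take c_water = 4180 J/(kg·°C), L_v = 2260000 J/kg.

Setting the total heat transfer to zero:
condense steam: −0.0177×2260000 = −40002
  condensed water 100 °C→T: 73.99(T − 100)
  water warms: 1.34×4180×(T − 44.9) = 5601.2(T − 44.9)
5675.2 T = 40002 + 7398.6 + 251494 = 298894
T ≈ 52.67 °C (< 100 °C, so full condensation is consistent).

T_f ≈ 52.7 °C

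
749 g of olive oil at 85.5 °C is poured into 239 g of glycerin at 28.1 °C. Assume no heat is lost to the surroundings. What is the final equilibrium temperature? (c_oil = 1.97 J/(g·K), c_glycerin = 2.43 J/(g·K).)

T_f ≈ 69.3 °C

Let T be the final temperature. ΣQ_i = 0:
749·1.97·(T − 85.5) + 239·2.43·(T − 28.1) = 0
1475.5(T − 85.5) + 580.77(T − 28.1) = 0
2056.3 T = 142477
T = 142477 / 2056.3 = 69.3 °C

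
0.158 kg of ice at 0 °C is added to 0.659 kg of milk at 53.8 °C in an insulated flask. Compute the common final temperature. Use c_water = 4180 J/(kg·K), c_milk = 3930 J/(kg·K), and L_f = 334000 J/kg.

T_f ≈ 26.6 °C

Energy conservation, ΣQ = 0:
latent heat to melt: 0.158·334000 = 52772
  meltwater 0→T: 0.158·4180·T = 660.44 T
  milk cools: 0.659·3930·(T − 53.8) = 2589.9(T − 53.8)
3250.3 T = 139335 − 52772 = 86563
T ≈ 26.63 °C — above 0 °C, consistent with complete melting.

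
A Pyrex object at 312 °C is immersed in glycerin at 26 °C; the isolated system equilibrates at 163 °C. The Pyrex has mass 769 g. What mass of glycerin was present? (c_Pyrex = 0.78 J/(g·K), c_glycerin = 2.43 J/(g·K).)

m ≈ 268 g

|Q_Pyrex| = |Q_glycerin|:
769×0.78×(312 − 163) = m×2.43×(163 − 26)
332.91 m = 89373  ⇒  m ≈ 268.5 g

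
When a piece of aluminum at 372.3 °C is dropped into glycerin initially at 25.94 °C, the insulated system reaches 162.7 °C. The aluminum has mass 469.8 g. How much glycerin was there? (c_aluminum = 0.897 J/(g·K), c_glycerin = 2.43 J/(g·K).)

m ≈ 266 g

Conservation of energy gives ΣQ = 0:
469.8·0.897·(162.7 − 372.3) + m·2.43·(162.7 − 25.94) = 0
332.33 m = 88328
m = 88328/332.33 ≈ 265.8 g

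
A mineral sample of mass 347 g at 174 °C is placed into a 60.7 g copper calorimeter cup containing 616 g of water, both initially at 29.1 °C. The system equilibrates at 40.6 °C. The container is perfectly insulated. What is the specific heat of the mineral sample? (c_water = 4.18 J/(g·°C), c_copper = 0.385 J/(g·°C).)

c ≈ 0.645 J/(g·°C)

Setting the total heat transfer to zero:
347×c×(40.6 − 174) + 616×4.18×(40.6 − 29.1) + 60.7×0.385×(40.6 − 29.1) = 0
-46290 c = -29880
c = -29880/-46290 ≈ 0.6455 J/(g·°C)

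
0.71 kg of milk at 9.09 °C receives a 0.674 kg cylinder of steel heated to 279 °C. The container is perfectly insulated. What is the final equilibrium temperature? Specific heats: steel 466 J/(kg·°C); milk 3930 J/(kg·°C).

Let T be the final temperature. ΣQ_i = 0:
0.674×466×(T − 279) + 0.71×3930×(T − 9.09) = 0
314.08(T − 279) + 2790.3(T − 9.09) = 0
(314.08 + 2790.3) T = 314.08×279 + 2790.3×9.09
T = 112993/3104.4 ≈ 36.40 °C

T_f ≈ 36.4 °C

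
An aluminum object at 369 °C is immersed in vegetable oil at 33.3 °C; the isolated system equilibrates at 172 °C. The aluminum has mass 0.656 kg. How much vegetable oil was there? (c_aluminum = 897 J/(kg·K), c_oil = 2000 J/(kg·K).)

Heat lost by the aluminum = heat gained by the oil:
0.656·897·(369 − 172) = m·2000·(172 − 33.3)
277400 m = 115921  ⇒  m ≈ 0.4179 kg

m ≈ 0.418 kg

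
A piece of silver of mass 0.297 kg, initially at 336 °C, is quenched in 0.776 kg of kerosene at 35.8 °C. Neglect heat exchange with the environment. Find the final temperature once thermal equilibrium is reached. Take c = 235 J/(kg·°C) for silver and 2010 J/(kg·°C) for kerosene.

T_f ≈ 48.7 °C

T_f is the heat-capacity-weighted average of the initial temperatures:
T_f = (69.8·336 + 1559.8·35.8) / (69.8 + 1559.8)
    = 79291 / 1629.6 ≈ 48.66 °C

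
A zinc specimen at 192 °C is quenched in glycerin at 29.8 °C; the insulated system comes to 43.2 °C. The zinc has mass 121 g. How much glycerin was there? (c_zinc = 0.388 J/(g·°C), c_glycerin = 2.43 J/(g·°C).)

m ≈ 215 g

Setting the total heat transfer to zero:
121×0.388×(43.2 − 192) + m×2.43×(43.2 − 29.8) = 0
32.56 m = 6985.9
m = 6985.9/32.56 ≈ 214.5 g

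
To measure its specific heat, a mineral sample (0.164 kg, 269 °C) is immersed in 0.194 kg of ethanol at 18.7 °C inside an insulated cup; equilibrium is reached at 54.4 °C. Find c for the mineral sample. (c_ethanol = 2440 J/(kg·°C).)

c ≈ 480 J/(kg·°C)

Energy conservation, ΣQ = 0:
0.164·c·(54.4 − 269) + 0.194·2440·(54.4 − 18.7) = 0
-35.19 c = -16899
c = -16899/-35.19 ≈ 480.2 J/(kg·°C)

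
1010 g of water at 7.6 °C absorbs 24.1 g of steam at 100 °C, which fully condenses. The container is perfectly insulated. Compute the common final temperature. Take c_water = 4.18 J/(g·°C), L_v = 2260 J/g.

T_f ≈ 22.4 °C

Conservation of energy gives ΣQ = 0:
latent heat released on condensation: 24.1×2260 = 54466
  condensate cools 100→T: 24.1×4.18×(T − 100) = 100.74(T − 100)
  original water: 4221.8(T − 7.6)
4322.5 T = 54466 + 10074 + 32086 = 96625
T ≈ 22.35 °C (< 100 °C, so full condensation is consistent).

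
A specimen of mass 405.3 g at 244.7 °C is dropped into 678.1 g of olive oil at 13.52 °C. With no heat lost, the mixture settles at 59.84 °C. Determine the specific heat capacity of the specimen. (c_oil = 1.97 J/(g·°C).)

Heat lost by the specimen = heat gained by the oil:
405.3·c·(244.7 − 59.84) = 678.1·1.97·(59.84 − 13.52)
74924 c = 61877  ⇒  c ≈ 0.8259 J/(g·°C)

c ≈ 0.826 J/(g·°C)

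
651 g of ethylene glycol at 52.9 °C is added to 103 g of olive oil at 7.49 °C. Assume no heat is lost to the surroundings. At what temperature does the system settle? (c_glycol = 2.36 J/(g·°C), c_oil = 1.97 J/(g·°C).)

T_f ≈ 47.6 °C

Set heat shed by the hot body equal to heat absorbed by the cold body:
651*2.36*(52.9 − T) = 103*1.97*(T − 7.49)
1536.4(52.9 − T) = 202.91(T − 7.49)
1739.3 T = 82793  ⇒  T ≈ 47.60 °C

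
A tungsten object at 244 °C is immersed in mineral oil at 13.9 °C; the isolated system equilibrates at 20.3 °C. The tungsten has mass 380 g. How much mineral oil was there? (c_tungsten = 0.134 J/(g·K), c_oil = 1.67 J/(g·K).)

Let T be the final temperature. ΣQ_i = 0:
380×0.134×(20.3 − 244) + m×1.67×(20.3 − 13.9) = 0
10.69 m = 11391
m = 11391/10.69 ≈ 1066 g

m ≈ 1070 g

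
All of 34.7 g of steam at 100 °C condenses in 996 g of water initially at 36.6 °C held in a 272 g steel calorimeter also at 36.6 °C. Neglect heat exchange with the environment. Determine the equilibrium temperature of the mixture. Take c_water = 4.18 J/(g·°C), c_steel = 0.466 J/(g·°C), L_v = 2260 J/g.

T_f ≈ 56.4 °C

Conservation of energy gives ΣQ = 0:
steam→water at 100 °C releases m L_v = 34.7×2260 = 78422
  condensed water 100 °C→T: 145.05(T − 100)
  original water: 4163.3(T − 36.6)
  steel cup: 272×0.466×(T − 36.6) = 126.75(T − 36.6)
4435.1 T = 78422 + 14505 + 157015 = 249942
T ≈ 56.36 °C — below 100 °C, confirming all the steam condensed.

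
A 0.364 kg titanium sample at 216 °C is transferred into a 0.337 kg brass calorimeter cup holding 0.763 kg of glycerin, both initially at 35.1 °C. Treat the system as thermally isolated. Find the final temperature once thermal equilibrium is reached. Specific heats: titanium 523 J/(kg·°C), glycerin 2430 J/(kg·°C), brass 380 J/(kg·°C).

T_f ≈ 51.0 °C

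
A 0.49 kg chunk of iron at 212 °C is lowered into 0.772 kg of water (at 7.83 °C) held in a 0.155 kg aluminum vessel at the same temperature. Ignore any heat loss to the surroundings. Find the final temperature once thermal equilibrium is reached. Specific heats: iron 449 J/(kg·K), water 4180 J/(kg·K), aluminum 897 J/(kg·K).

T_f ≈ 20.4 °C

Net heat exchanged in the isolated system is zero:
0.49*449*(T − 212) + 0.772*4180*(T − 7.83) + 0.155*897*(T − 7.83) = 0
(220.01 + 3227 + 139.03) T = 220.01*212 + 3227*7.83 + 139.03*7.83
T = 72998 / 3586 = 20.4 °C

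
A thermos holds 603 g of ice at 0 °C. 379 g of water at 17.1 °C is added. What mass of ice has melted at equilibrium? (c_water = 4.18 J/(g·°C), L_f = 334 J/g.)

Cooling the water to 0 °C releases 379×4.18×17.1 = 27090 J.
Fully melting the ice requires m_ice L_f = 603×334 = 201402 J.
Since 27090 < 201402 J, not all the ice melts; equilibrium is at 0 °C.
Mass melted = 27090/334 ≈ 81.11 g.

m_melted ≈ 81.1 g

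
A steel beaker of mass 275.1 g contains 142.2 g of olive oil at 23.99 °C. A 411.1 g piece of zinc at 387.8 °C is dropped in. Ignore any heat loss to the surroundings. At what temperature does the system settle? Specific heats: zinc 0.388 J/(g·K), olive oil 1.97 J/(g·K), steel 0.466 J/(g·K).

Taking heat into each body as positive, Σ m c ΔT = 0:
411.1*0.388*(T − 387.8) + 142.2*1.97*(T − 23.99) + 275.1*0.466*(T − 23.99) = 0
159.51(T − 387.8) + 280.13(T − 23.99) + 128.2(T − 23.99) = 0
(159.51 + 280.13 + 128.2) T = 159.51*387.8 + 280.13*23.99 + 128.2*23.99
T = 71653 / 567.84 = 126 °C

T_f ≈ 126.2 °C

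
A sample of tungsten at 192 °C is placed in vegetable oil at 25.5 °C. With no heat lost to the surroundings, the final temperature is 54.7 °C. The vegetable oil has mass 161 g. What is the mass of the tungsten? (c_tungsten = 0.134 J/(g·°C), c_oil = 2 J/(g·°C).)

m ≈ 511 g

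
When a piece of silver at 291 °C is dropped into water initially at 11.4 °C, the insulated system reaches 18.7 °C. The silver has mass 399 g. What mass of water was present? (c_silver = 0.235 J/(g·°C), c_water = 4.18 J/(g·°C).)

m ≈ 837 g

Taking heat into each body as positive, Σ m c ΔT = 0:
399×0.235×(18.7 − 291) + m×4.18×(18.7 − 11.4) = 0
30.51 m = 25532
m = 25532/30.51 ≈ 836.7 g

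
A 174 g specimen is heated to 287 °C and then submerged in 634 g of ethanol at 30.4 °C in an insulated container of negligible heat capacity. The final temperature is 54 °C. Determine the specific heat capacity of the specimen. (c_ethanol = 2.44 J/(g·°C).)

c ≈ 0.901 J/(g·°C)

Conservation of energy gives ΣQ = 0:
174×c×(54 − 287) + 634×2.44×(54 − 30.4) = 0
-40542 c = -36508
c = -36508/-40542 ≈ 0.9005 J/(g·°C)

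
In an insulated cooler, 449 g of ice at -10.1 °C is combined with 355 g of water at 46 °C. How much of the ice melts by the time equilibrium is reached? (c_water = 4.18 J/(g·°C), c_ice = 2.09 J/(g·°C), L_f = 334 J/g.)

m_melted ≈ 176 g

Cooling the water to 0 °C releases 355·4.18·46 = 68259 J.
Of that, 449·2.09·10.1 = 9477.9 J goes to bring the ice to 0 °C, leaving 58781 J.
To melt every bit of ice: 449·334 = 149966 J.
Since 58781 < 149966 J, not all the ice melts; equilibrium is at 0 °C.
m_melt = 58781 / L_f = 176 g.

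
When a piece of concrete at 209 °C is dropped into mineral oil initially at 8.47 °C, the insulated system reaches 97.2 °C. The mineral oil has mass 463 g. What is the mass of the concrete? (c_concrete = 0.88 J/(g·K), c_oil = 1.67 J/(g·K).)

m ≈ 697 g

|Q_concrete| = |Q_oil|:
m·0.88·(209 − 97.2) = 463·1.67·(97.2 − 8.47)
98.38 m = 68607  ⇒  m ≈ 697.3 g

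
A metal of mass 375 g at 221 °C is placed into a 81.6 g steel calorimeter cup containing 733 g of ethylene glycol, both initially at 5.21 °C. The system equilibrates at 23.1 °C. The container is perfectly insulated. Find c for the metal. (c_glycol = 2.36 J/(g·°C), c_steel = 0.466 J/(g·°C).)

c ≈ 0.426 J/(g·°C)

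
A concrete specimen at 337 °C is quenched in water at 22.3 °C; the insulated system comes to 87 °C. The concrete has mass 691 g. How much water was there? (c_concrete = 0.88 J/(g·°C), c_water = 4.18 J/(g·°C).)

m ≈ 562 g

Heat lost by the concrete = heat gained by the water:
691×0.88×(337 − 87) = m×4.18×(87 − 22.3)
270.45 m = 152020  ⇒  m ≈ 562.1 g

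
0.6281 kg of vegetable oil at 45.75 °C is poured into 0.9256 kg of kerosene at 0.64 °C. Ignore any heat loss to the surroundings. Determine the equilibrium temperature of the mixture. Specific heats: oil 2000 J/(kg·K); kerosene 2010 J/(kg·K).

T_f ≈ 18.8 °C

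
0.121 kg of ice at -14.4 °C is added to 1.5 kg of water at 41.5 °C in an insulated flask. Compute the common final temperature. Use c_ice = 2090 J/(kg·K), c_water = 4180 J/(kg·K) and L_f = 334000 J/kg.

Energy balance with sensible and latent terms:
ice -14.4→0 °C: 0.121×2090×14.4 = 3641.6
  melt ice: 0.121×334000 = 40414
  meltwater 0→T: 0.121×4180×T = 505.78 T
  water cools: 1.5×4180×(T − 41.5) = 6270(T − 41.5)
6775.8 T = 260205 − 44056 = 216149
T ≈ 31.90 °C — above 0 °C, consistent with complete melting.

T_f ≈ 31.9 °C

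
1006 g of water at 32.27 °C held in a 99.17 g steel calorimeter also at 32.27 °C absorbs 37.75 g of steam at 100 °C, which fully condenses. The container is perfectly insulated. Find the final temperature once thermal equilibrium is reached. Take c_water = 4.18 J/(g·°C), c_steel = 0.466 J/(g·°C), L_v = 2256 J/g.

T_f ≈ 54.0 °C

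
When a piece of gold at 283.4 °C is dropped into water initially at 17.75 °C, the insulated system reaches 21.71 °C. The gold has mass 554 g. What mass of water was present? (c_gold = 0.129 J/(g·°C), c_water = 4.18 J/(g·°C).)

|Q_gold| = |Q_water|:
554·0.129·(283.4 − 21.71) = m·4.18·(21.71 − 17.75)
16.55 m = 18702  ⇒  m ≈ 1130 g

m ≈ 1130 g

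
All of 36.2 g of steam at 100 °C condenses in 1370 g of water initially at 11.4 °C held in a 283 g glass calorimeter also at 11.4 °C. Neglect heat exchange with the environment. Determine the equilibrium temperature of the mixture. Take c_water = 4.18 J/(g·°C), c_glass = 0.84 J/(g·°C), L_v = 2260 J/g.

T_f ≈ 27.0 °C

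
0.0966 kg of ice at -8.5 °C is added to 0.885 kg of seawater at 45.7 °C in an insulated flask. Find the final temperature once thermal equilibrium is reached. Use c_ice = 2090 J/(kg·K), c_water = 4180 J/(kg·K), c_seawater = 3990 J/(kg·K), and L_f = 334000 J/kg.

Energy conservation, ΣQ = 0:
warm ice to 0 °C: 0.0966·2090·(0 − (-8.5)) = 1716.1; fusion: m_ice L_f = 0.0966·334000 = 32264; warm the meltwater: 403.79 T; seawater cools: 0.885·3990·(T − 45.7) = 3531.2(T − 45.7)
3934.9 T = 161374 − 33980 = 127393
T ≈ 32.37 °C — above 0 °C, consistent with complete melting.

T_f ≈ 32.4 °C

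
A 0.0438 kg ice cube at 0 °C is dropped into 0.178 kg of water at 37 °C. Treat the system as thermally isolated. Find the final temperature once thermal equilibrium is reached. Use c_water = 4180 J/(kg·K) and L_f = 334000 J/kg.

Heat gained plus heat lost sum to zero:
melt ice: 0.0438·334000 = 14629; warm the meltwater: 183.08 T; water: 744.04(T − 37)
927.12 T = 27529 − 14629 = 12900
T ≈ 13.91 °C. Since T > 0 °C, the all-ice-melts assumption holds.

T_f ≈ 13.9 °C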